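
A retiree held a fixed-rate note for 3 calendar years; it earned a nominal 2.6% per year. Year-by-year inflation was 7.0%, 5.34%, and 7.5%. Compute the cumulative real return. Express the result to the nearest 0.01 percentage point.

Cumulative inflation factor: 1.070 × 1.0534 × 1.075 ≈ 1.21167.
Nominal growth factor: 1.08005. Real growth factor = 1.08005 / 1.21167 ≈ 0.89137.
Total real return ≈ -10.8633%.

-10.86%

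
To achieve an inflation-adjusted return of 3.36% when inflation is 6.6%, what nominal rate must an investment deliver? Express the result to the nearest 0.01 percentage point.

10.18%

By the Fisher equation, 1 + r_nom = (1 + 3.36%)(1 + 6.6%) = 1.0336 × 1.066 = 1.1018176.
So r_nom = 10.18176%.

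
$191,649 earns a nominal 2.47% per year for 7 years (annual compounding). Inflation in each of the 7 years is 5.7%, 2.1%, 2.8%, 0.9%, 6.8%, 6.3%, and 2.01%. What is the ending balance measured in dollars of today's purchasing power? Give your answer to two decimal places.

Nominal value at maturity: $191,649 × (1 + 2.47%)^7 ≈ $227,344.11.
Price-level factor over 7 years: 1.057 × 1.021 × 1.028 × 1.009 × 1.068 × 1.063 × 1.0201 ≈ 1.2963798590.
Dividing the nominal maturity value by the price-level factor gives the value in today's money.

$175,368.44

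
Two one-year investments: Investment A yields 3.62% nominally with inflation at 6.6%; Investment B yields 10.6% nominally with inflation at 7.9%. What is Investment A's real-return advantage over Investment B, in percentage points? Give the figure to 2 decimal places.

Investment A real return: 1.0362/1.066 − 1 = -2.795%.
Investment B real return: 1.106/1.079 − 1 = 2.502%.
Difference: -2.795 − 2.502 = -5.297 pp.

-5.30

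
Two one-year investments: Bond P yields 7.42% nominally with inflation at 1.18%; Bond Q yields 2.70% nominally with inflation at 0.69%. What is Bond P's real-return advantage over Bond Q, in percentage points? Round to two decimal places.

Bond P real return: 1.0742/1.0118 − 1 = 6.167%.
Bond Q real return: 1.0270/1.0069 − 1 = 1.996%.
Difference: 6.167 − 1.996 = 4.171 pp.

4.17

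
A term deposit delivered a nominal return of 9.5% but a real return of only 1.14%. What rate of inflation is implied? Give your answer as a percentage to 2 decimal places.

8.27%

From (1+r_nom) = (1+r_real)(1+π), we get 1+π = (1 + 9.5%)/(1 + 1.14%) = 1.095/1.0114 ≈ 1.08266.
So π ≈ 8.2658%.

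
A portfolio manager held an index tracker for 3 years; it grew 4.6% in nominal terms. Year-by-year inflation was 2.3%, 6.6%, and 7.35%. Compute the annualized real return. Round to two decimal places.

Cumulative inflation factor: 1.023 × 1.066 × 1.0735 ≈ 1.17067.
Nominal growth factor: 1.04600. Real growth factor = 1.04600 / 1.17067 ≈ 0.89350.
Annualized: 0.89350^(1/3) − 1 ≈ -0.03684.

-3.68%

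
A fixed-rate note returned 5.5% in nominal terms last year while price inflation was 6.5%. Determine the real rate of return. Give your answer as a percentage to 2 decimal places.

-0.94%

Real return via the Fisher equation: (1 + 5.5%)/(1 + 6.5%) − 1 = 1.055/1.065 − 1 ≈ -0.00939.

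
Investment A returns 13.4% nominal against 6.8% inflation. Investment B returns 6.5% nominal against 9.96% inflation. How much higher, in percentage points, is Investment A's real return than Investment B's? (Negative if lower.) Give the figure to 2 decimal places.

Investment A real return: 1.134/1.068 − 1 = 6.180%.
Investment B real return: 1.065/1.0996 − 1 = -3.147%.
Difference: 6.180 − (-3.147) = 9.327 pp.

9.33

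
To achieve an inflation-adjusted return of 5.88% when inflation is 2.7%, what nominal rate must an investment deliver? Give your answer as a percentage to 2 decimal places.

By the Fisher equation, 1 + r_nom = (1 + 5.88%)(1 + 2.7%) = 1.0588 × 1.027 = 1.0873876.
So r_nom = 8.73876%.

8.74%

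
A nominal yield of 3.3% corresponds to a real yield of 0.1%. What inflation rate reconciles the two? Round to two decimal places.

3.20%

From (1+r_nom) = (1+r_real)(1+π), we get 1+π = (1 + 3.3%)/(1 + 0.1%) = 1.033/1.001 ≈ 1.03197.
So π ≈ 3.1968%.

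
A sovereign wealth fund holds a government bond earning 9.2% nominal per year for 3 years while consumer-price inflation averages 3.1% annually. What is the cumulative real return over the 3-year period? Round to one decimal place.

18.8%

The annual real rate is (1+9.2%)/(1+3.1%) − 1 = 5.9166%.
Compounded over 3 years: (1 + 0.059166)^3 − 1 ≈ 0.18821.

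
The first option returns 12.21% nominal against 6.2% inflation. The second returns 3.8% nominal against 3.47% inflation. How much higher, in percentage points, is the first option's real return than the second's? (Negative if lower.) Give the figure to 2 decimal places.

5.34

The first option real return: 1.1221/1.062 − 1 = 5.659%.
The second real return: 1.038/1.0347 − 1 = 0.319%.
Difference: 5.659 − 0.319 = 5.340 pp.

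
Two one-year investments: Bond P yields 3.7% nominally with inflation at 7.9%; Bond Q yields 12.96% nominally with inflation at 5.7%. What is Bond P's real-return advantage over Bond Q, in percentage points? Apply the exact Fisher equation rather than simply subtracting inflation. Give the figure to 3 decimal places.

Bond P real return: 1.037/1.079 − 1 = -3.8925%.
Bond Q real return: 1.1296/1.057 − 1 = 6.8685%.
Difference: -3.8925 − 6.8685 = -10.7610 pp.

-10.761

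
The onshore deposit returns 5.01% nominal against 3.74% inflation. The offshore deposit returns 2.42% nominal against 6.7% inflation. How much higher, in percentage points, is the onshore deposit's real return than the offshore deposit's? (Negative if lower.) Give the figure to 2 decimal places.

The onshore deposit real return: 1.0501/1.0374 − 1 = 1.224%.
The offshore deposit real return: 1.0242/1.067 − 1 = -4.011%.
Difference: 1.224 − (-4.011) = 5.235 pp.

5.24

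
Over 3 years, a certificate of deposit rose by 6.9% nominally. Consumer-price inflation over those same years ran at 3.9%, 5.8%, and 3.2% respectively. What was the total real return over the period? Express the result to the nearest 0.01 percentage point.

-5.77%

Cumulative inflation factor: 1.039 × 1.058 × 1.032 ≈ 1.13444.
Nominal growth factor: 1.06900. Real growth factor = 1.06900 / 1.13444 ≈ 0.94232.
Total real return ≈ -5.7684%.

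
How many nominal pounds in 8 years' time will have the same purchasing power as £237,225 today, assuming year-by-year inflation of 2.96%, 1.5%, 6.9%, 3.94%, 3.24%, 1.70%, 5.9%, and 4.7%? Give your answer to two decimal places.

£320,676.43

Cumulative price-level factor: 1.0296 × 1.015 × 1.069 × 1.0394 × 1.0324 × 1.0170 × 1.059 × 1.047 ≈ 1.3517817673.
Multiplying £237,225 by the price-level factor gives the future nominal sum.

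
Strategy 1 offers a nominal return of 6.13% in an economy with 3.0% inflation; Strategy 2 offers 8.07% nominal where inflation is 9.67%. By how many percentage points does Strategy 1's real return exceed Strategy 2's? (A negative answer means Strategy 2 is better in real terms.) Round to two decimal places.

Strategy 1 real return: 1.0613/1.030 − 1 = 3.039%.
Strategy 2 real return: 1.0807/1.0967 − 1 = -1.459%.
Difference: 3.039 − (-1.459) = 4.498 pp.

4.50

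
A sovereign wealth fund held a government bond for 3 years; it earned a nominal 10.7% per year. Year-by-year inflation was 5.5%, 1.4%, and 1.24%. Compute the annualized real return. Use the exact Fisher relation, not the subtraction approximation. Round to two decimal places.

7.80%

Cumulative inflation factor: 1.055 × 1.014 × 1.0124 ≈ 1.08304.
Nominal growth factor: 1.35657. Real growth factor = 1.35657 / 1.08304 ≈ 1.25257.
Annualized: 1.25257^(1/3) − 1 ≈ 0.07795.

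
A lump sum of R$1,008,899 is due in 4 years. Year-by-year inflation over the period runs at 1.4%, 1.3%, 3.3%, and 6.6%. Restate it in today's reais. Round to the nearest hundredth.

Price-level factor over 4 years: 1.014 × 1.013 × 1.033 × 1.066 ≈ 1.1311102204.
Purchasing power today: R$1,008,899 divided by that factor.

R$891,954.63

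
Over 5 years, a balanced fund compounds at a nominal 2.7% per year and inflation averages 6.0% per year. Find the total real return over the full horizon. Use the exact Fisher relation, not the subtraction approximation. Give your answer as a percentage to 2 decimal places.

The annual real rate is (1+2.7%)/(1+6.0%) − 1 = -3.1132%.
Compounded over 5 years: (1 + -0.031132)^5 − 1 ≈ -0.14627.

-14.63%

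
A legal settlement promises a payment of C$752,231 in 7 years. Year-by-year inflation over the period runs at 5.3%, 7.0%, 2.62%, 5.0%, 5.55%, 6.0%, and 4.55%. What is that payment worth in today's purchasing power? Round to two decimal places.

Price-level factor over 7 years: 1.053 × 1.070 × 1.0262 × 1.050 × 1.0555 × 1.060 × 1.0455 ≈ 1.4201087336.
Purchasing power today: C$752,231 divided by that factor.

C$529,699.58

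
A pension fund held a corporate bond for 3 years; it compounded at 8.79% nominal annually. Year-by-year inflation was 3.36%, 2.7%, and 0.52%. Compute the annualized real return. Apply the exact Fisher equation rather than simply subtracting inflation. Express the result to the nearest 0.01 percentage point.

6.46%

Cumulative inflation factor: 1.0336 × 1.027 × 1.0052 ≈ 1.06703.
Nominal growth factor: 1.28756. Real growth factor = 1.28756 / 1.06703 ≈ 1.20668.
Annualized: 1.20668^(1/3) − 1 ≈ 0.06463.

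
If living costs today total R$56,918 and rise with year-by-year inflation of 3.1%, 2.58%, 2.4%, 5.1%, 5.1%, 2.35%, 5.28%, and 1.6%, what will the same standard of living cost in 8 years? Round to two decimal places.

R$74,542.48

Cumulative price-level factor: 1.031 × 1.0258 × 1.024 × 1.051 × 1.051 × 1.0235 × 1.0528 × 1.016 ≈ 1.3096467813.
Multiplying R$56,918 by the price-level factor gives the future nominal sum.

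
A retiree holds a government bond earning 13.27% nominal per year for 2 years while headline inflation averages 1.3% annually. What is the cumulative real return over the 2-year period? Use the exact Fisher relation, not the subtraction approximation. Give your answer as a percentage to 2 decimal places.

25.03%

The annual real rate is (1+13.27%)/(1+1.3%) − 1 = 11.8164%.
Compounded over 2 years: (1 + 0.118164)^2 − 1 ≈ 0.25029.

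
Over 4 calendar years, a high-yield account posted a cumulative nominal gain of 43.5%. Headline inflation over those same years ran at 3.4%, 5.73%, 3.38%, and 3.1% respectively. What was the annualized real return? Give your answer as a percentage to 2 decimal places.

Cumulative inflation factor: 1.034 × 1.0573 × 1.0338 × 1.031 ≈ 1.16524.
Nominal growth factor: 1.43500. Real growth factor = 1.43500 / 1.16524 ≈ 1.23151.
Annualized: 1.23151^(1/4) − 1 ≈ 0.05344.

5.34%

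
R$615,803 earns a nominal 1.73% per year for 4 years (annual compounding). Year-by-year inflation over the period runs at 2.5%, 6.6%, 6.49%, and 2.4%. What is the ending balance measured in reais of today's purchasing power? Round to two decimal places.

R$553,538.87

Nominal value at maturity: R$615,803 × (1 + 1.73%)^4 ≈ R$659,535.20.
Price-level factor over 4 years: 1.025 × 1.066 × 1.0649 × 1.024 ≈ 1.1914884966.
Dividing the nominal maturity value by the price-level factor gives the value in today's money.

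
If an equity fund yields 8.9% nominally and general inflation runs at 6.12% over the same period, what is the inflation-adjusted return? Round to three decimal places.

Real return via the Fisher equation: (1 + 8.9%)/(1 + 6.12%) − 1 = 1.089/1.0612 − 1 ≈ 0.02620.

2.620%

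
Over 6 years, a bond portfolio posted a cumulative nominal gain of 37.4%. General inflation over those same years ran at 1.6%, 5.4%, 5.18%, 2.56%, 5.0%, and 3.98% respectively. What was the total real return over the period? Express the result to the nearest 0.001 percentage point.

8.944%

Cumulative inflation factor: 1.016 × 1.054 × 1.0518 × 1.0256 × 1.050 × 1.0398 ≈ 1.26120.
Nominal growth factor: 1.37400. Real growth factor = 1.37400 / 1.26120 ≈ 1.08944.
Total real return ≈ 8.9437%.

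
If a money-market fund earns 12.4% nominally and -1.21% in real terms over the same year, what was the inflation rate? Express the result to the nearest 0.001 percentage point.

From (1+r_nom) = (1+r_real)(1+π), we get 1+π = (1 + 12.4%)/(1 − 1.21%) = 1.124/0.9879 ≈ 1.13777.
So π ≈ 13.7767%.

13.777%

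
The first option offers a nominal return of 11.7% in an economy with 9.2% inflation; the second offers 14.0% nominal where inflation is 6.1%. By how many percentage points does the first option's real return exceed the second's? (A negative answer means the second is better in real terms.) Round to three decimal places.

The first option real return: 1.117/1.092 − 1 = 2.2894%.
The second real return: 1.140/1.061 − 1 = 7.4458%.
Difference: 2.2894 − 7.4458 = -5.1564 pp.

-5.156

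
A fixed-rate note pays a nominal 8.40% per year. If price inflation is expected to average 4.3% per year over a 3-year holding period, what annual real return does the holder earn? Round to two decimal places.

With constant rates the annual real return is the same each year: (1+8.40%)/(1+4.3%) − 1 = 0.03931.

3.93%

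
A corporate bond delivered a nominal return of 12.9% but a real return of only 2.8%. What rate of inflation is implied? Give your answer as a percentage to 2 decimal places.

From (1+r_nom) = (1+r_real)(1+π), we get 1+π = (1 + 12.9%)/(1 + 2.8%) = 1.129/1.028 ≈ 1.09825.
So π ≈ 9.8249%.

9.82%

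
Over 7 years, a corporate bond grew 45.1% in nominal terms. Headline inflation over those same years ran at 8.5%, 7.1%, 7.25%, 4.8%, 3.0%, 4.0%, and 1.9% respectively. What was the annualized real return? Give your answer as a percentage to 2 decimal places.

0.25%

Cumulative inflation factor: 1.085 × 1.071 × 1.0725 × 1.048 × 1.030 × 1.040 × 1.019 ≈ 1.42568.
Nominal growth factor: 1.45100. Real growth factor = 1.45100 / 1.42568 ≈ 1.01776.
Annualized: 1.01776^(1/7) − 1 ≈ 0.00252.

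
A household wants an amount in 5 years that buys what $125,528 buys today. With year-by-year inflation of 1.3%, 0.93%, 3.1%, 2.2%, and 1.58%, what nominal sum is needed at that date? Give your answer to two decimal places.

Cumulative price-level factor: 1.013 × 1.0093 × 1.031 × 1.022 × 1.0158 ≈ 1.0943279414.
The nominal amount required is $125,528 scaled up by that factor.

$137,368.80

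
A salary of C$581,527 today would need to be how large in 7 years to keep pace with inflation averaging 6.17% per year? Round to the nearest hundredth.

C$884,265.35

Cumulative price-level factor: (1+6.17%)^7 ≈ 1.5205920708.
The nominal amount required is C$581,527 scaled up by that factor.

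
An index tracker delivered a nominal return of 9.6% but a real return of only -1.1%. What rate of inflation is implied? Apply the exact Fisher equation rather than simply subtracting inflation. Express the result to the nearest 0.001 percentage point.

From (1+r_nom) = (1+r_real)(1+π), we get 1+π = (1 + 9.6%)/(1 − 1.1%) = 1.096/0.989 ≈ 1.10819.
So π ≈ 10.8190%.

10.819%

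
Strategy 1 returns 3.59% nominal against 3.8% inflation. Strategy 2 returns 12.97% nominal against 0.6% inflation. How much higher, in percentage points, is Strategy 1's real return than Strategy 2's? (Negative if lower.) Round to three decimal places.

-12.499

Strategy 1 real return: 1.0359/1.038 − 1 = -0.2023%.
Strategy 2 real return: 1.1297/1.006 − 1 = 12.2962%.
Difference: -0.2023 − 12.2962 = -12.4985 pp.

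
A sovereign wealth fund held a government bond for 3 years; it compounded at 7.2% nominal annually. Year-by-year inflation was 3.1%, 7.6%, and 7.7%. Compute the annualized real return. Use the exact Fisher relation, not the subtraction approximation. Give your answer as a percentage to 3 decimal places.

1.026%

Cumulative inflation factor: 1.031 × 1.076 × 1.077 ≈ 1.19478.
Nominal growth factor: 1.23193. Real growth factor = 1.23193 / 1.19478 ≈ 1.03109.
Annualized: 1.03109^(1/3) − 1 ≈ 0.01026.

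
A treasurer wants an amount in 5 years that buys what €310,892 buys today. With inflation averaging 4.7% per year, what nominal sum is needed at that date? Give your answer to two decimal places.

€391,149.66

Cumulative price-level factor: (1+4.7%)^5 ≈ 1.2581528578.
The nominal amount required is €310,892 scaled up by that factor.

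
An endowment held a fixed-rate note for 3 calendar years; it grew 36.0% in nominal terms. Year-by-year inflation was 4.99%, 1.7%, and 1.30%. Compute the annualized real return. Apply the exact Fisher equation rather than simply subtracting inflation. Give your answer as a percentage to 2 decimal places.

7.93%

Cumulative inflation factor: 1.0499 × 1.017 × 1.0130 ≈ 1.08163.
Nominal growth factor: 1.36000. Real growth factor = 1.36000 / 1.08163 ≈ 1.25736.
Annualized: 1.25736^(1/3) − 1 ≈ 0.07933.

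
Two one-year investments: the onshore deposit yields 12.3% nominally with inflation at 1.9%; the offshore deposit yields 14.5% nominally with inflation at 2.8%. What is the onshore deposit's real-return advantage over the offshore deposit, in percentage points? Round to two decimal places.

-1.18

The onshore deposit real return: 1.123/1.019 − 1 = 10.206%.
The offshore deposit real return: 1.145/1.028 − 1 = 11.381%.
Difference: 10.206 − 11.381 = -1.175 pp.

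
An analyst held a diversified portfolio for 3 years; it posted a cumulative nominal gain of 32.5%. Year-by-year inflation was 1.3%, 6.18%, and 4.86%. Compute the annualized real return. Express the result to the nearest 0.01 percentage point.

5.52%

Cumulative inflation factor: 1.013 × 1.0618 × 1.0486 ≈ 1.12788.
Nominal growth factor: 1.32500. Real growth factor = 1.32500 / 1.12788 ≈ 1.17477.
Annualized: 1.17477^(1/3) − 1 ≈ 0.05516.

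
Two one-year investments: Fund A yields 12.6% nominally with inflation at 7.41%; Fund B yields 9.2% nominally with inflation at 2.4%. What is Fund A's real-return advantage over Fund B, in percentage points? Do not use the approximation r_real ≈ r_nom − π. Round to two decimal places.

Fund A real return: 1.126/1.0741 − 1 = 4.832%.
Fund B real return: 1.092/1.024 − 1 = 6.641%.
Difference: 4.832 − 6.641 = -1.809 pp.

-1.81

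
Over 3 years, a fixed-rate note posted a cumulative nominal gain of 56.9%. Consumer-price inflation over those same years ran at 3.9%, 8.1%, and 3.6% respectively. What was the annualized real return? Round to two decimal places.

10.48%

Cumulative inflation factor: 1.039 × 1.081 × 1.036 ≈ 1.16359.
Nominal growth factor: 1.56900. Real growth factor = 1.56900 / 1.16359 ≈ 1.34841.
Annualized: 1.34841^(1/3) − 1 ≈ 0.10478.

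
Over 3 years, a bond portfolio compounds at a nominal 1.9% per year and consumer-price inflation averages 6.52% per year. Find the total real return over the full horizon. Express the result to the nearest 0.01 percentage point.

-12.46%

The annual real rate is (1+1.9%)/(1+6.52%) − 1 = -4.3372%.
Compounded over 3 years: (1 + -0.043372)^3 − 1 ≈ -0.12455.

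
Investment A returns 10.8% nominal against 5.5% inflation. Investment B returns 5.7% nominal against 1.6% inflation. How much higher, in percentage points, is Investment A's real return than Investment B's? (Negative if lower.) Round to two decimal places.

Investment A real return: 1.108/1.055 − 1 = 5.024%.
Investment B real return: 1.057/1.016 − 1 = 4.035%.
Difference: 5.024 − 4.035 = 0.989 pp.

0.99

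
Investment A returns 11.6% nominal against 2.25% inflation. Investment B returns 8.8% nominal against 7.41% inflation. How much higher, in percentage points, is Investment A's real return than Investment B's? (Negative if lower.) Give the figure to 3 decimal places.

7.850

Investment A real return: 1.116/1.0225 − 1 = 9.1443%.
Investment B real return: 1.088/1.0741 − 1 = 1.2941%.
Difference: 9.1443 − 1.2941 = 7.8502 pp.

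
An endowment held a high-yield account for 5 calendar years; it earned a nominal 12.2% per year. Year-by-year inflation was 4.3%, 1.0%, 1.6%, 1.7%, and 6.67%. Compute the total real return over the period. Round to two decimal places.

Cumulative inflation factor: 1.043 × 1.010 × 1.016 × 1.017 × 1.0667 ≈ 1.16108.
Nominal growth factor: 1.77813. Real growth factor = 1.77813 / 1.16108 ≈ 1.53145.
Total real return ≈ 53.1446%.

53.14%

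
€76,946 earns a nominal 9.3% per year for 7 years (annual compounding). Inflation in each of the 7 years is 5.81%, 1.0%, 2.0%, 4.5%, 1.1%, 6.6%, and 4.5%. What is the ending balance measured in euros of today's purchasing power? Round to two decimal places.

€111,773.28

Nominal value at maturity: €76,946 × (1 + 9.3%)^7 ≈ €143,392.75.
Price-level factor over 7 years: 1.0581 × 1.010 × 1.020 × 1.045 × 1.011 × 1.066 × 1.045 ≈ 1.2828893538.
The maturity value deflated by that factor is the answer in today's purchasing power.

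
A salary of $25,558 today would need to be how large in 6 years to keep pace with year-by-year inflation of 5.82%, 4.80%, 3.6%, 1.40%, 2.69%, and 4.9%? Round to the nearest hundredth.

$32,074.31

Cumulative price-level factor: 1.0582 × 1.0480 × 1.036 × 1.0140 × 1.0269 × 1.049 ≈ 1.2549614701.
The nominal amount required is $25,558 scaled up by that factor.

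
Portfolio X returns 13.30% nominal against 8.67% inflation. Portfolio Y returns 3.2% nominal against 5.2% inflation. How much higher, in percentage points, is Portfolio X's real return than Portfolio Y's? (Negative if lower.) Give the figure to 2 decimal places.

6.16

Portfolio X real return: 1.1330/1.0867 − 1 = 4.261%.
Portfolio Y real return: 1.032/1.052 − 1 = -1.901%.
Difference: 4.261 − (-1.901) = 6.162 pp.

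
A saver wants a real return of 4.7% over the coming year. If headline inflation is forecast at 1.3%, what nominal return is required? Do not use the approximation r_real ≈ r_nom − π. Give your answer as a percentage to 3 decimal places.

By the Fisher equation, 1 + r_nom = (1 + 4.7%)(1 + 1.3%) = 1.047 × 1.013 = 1.060611.
So r_nom = 6.0611%.

6.061%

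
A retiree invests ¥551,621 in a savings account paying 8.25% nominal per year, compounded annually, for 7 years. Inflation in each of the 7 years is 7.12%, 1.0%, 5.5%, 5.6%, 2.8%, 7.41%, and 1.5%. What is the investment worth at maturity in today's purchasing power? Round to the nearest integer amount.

Nominal value at maturity: ¥551,621 × (1 + 8.25%)^7 ≈ ¥960,807.
Price-level factor over 7 years: 1.0712 × 1.010 × 1.055 × 1.056 × 1.028 × 1.0741 × 1.015 ≈ 1.3508657451.
Dividing the nominal maturity value by the price-level factor gives the value in today's money.

¥711,253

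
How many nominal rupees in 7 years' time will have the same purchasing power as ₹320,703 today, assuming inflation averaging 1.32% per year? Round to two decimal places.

₹351,535.58

Cumulative price-level factor: (1+1.32%)^7 ≈ 1.0961406099.
The nominal amount required is ₹320,703 scaled up by that factor.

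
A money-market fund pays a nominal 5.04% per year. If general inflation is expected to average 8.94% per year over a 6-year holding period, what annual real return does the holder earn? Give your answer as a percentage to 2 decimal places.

-3.58%

With constant rates the annual real return is the same each year: (1+5.04%)/(1+8.94%) − 1 = -0.03580.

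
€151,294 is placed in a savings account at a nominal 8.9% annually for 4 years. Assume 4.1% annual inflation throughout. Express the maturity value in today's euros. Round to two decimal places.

Nominal value at maturity: €151,294 × (1 + 8.9%)^4 ≈ €212,781.19.
Price-level factor over 4 years: (1 + 4.1%)^4 ≈ 1.1743645098.
The maturity value deflated by that factor is the answer in today's purchasing power.

€181,188.37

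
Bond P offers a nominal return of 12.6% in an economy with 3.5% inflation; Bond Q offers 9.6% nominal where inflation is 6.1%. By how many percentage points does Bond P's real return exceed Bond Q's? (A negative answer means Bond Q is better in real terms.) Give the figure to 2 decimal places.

Bond P real return: 1.126/1.035 − 1 = 8.792%.
Bond Q real return: 1.096/1.061 − 1 = 3.299%.
Difference: 8.792 − 3.299 = 5.493 pp.

5.49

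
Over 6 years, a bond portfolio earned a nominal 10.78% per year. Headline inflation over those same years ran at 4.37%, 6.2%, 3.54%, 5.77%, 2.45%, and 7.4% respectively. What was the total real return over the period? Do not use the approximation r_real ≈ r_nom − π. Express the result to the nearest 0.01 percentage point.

Cumulative inflation factor: 1.0437 × 1.062 × 1.0354 × 1.0577 × 1.0245 × 1.074 ≈ 1.33563.
Nominal growth factor: 1.84828. Real growth factor = 1.84828 / 1.33563 ≈ 1.38382.
Total real return ≈ 38.3825%.

38.38%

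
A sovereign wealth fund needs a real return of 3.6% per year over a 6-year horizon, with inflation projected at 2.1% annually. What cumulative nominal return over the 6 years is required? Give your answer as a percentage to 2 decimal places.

Required annual nominal rate: (1+3.6%)(1+2.1%) − 1 = 5.7756%.
Cumulative over 6 years: (1 + 0.057756)^6 − 1 ≈ 0.40060.

40.06%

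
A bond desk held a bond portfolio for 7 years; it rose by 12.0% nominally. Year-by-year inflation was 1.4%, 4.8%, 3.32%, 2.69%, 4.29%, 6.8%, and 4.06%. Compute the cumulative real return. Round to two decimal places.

Cumulative inflation factor: 1.014 × 1.048 × 1.0332 × 1.0269 × 1.0429 × 1.068 × 1.0406 ≈ 1.30680.
Nominal growth factor: 1.12000. Real growth factor = 1.12000 / 1.30680 ≈ 0.85705.
Total real return ≈ -14.2945%.

-14.29%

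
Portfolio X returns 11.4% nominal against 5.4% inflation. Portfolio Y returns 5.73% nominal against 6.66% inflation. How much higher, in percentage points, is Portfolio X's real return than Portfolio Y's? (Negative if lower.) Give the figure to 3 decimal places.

Portfolio X real return: 1.114/1.054 − 1 = 5.6926%.
Portfolio Y real return: 1.0573/1.0666 − 1 = -0.8719%.
Difference: 5.6926 − (-0.8719) = 6.5645 pp.

6.565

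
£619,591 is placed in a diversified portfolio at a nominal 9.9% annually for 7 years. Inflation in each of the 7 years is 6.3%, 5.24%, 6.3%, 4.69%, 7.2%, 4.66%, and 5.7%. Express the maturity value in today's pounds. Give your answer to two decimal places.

£812,616.95

Nominal value at maturity: £619,591 × (1 + 9.9%)^7 ≈ £1,199,745.00.
Price-level factor over 7 years: 1.063 × 1.0524 × 1.063 × 1.0469 × 1.072 × 1.0466 × 1.057 ≈ 1.4763967188.
Dividing the nominal maturity value by the price-level factor gives the value in today's money.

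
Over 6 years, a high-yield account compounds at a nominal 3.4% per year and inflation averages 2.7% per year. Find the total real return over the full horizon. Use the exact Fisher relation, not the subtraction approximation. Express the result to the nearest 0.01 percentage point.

The annual real rate is (1+3.4%)/(1+2.7%) − 1 = 0.6816%.
Compounded over 6 years: (1 + 0.006816)^6 − 1 ≈ 0.04160.

4.16%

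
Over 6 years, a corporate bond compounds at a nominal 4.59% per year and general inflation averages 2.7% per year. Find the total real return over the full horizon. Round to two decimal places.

The annual real rate is (1+4.59%)/(1+2.7%) − 1 = 1.8403%.
Compounded over 6 years: (1 + 0.018403)^6 − 1 ≈ 0.11563.

11.56%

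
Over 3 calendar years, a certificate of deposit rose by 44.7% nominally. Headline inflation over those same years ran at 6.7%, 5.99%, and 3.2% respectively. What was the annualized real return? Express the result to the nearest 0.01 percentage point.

Cumulative inflation factor: 1.067 × 1.0599 × 1.032 ≈ 1.16710.
Nominal growth factor: 1.44700. Real growth factor = 1.44700 / 1.16710 ≈ 1.23982.
Annualized: 1.23982^(1/3) − 1 ≈ 0.07429.

7.43%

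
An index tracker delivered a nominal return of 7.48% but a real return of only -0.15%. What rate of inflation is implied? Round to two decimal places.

7.64%

From (1+r_nom) = (1+r_real)(1+π), we get 1+π = (1 + 7.48%)/(1 − 0.15%) = 1.0748/0.9985 ≈ 1.07641.
So π ≈ 7.6415%.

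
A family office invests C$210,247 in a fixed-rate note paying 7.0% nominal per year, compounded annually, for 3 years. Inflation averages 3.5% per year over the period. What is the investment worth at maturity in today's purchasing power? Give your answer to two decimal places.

Nominal value at maturity: C$210,247 × (1 + 7.0%)^3 ≈ C$257,561.62.
Price-level factor over 3 years: (1 + 3.5%)^3 = 1.108717875.
Dividing the nominal maturity value by the price-level factor gives the value in today's money.

C$232,305.82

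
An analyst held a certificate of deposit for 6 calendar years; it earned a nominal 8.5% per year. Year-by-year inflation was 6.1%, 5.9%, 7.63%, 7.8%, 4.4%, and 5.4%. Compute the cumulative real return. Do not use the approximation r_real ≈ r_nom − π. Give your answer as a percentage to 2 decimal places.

13.73%

Cumulative inflation factor: 1.061 × 1.059 × 1.0763 × 1.078 × 1.044 × 1.054 ≈ 1.43451.
Nominal growth factor: 1.63147. Real growth factor = 1.63147 / 1.43451 ≈ 1.13730.
Total real return ≈ 13.7297%.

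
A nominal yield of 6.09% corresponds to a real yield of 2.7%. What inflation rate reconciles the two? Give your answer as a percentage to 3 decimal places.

3.301%

From (1+r_nom) = (1+r_real)(1+π), we get 1+π = (1 + 6.09%)/(1 + 2.7%) = 1.0609/1.027 ≈ 1.03301.
So π ≈ 3.3009%.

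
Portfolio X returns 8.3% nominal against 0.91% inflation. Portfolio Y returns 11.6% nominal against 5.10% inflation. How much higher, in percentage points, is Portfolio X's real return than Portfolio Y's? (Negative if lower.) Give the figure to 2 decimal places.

Portfolio X real return: 1.083/1.0091 − 1 = 7.323%.
Portfolio Y real return: 1.116/1.0510 − 1 = 6.185%.
Difference: 7.323 − 6.185 = 1.138 pp.

1.14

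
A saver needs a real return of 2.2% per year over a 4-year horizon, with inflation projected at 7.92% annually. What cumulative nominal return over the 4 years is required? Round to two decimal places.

Required annual nominal rate: (1+2.2%)(1+7.92%) − 1 = 10.29424%.
Cumulative over 4 years: (1 + 0.1029424)^4 − 1 ≈ 0.47983.

47.98%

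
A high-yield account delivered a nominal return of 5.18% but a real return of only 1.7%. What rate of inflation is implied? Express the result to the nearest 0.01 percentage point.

From (1+r_nom) = (1+r_real)(1+π), we get 1+π = (1 + 5.18%)/(1 + 1.7%) = 1.0518/1.017 ≈ 1.03422.
So π ≈ 3.4218%.

3.42%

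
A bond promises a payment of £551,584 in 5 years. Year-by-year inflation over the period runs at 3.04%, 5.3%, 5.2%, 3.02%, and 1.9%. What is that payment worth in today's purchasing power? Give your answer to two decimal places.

£460,326.49

Price-level factor over 5 years: 1.0304 × 1.053 × 1.052 × 1.0302 × 1.019 ≈ 1.1982451797.
Purchasing power today: £551,584 divided by that factor.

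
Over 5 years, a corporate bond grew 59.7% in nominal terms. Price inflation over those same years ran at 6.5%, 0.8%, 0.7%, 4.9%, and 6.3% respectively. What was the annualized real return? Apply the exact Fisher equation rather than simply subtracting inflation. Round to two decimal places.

5.79%

Cumulative inflation factor: 1.065 × 1.008 × 1.007 × 1.049 × 1.063 ≈ 1.20545.
Nominal growth factor: 1.59700. Real growth factor = 1.59700 / 1.20545 ≈ 1.32482.
Annualized: 1.32482^(1/5) − 1 ≈ 0.05787.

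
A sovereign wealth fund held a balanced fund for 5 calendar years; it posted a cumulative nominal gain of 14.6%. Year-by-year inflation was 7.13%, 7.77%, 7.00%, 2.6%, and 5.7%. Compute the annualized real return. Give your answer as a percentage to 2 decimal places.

-3.08%

Cumulative inflation factor: 1.0713 × 1.0777 × 1.0700 × 1.026 × 1.057 ≈ 1.33972.
Nominal growth factor: 1.14600. Real growth factor = 1.14600 / 1.33972 ≈ 0.85540.
Annualized: 0.85540^(1/5) − 1 ≈ -0.03075.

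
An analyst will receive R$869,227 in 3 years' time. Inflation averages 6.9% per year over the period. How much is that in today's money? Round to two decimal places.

R$711,541.27

Price-level factor over 3 years: (1 + 6.9%)^3 = 1.221611509.
Purchasing power today: R$869,227 divided by that factor.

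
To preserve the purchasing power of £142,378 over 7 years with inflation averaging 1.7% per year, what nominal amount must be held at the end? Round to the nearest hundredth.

£160,209.98

Cumulative price-level factor: (1+1.7%)^7 ≈ 1.1252439082.
Multiplying £142,378 by the price-level factor gives the future nominal sum.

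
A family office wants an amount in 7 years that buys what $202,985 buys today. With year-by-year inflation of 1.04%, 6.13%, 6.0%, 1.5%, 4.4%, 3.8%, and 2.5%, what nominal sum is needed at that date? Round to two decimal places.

Cumulative price-level factor: 1.0104 × 1.0613 × 1.060 × 1.015 × 1.044 × 1.038 × 1.025 ≈ 1.2815192283.
The nominal amount required is $202,985 scaled up by that factor.

$260,129.18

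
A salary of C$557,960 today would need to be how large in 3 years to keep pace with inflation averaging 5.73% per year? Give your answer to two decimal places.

C$659,474.13

Cumulative price-level factor: (1+5.73%)^3 ≈ 1.1819380025.
The nominal amount required is C$557,960 scaled up by that factor.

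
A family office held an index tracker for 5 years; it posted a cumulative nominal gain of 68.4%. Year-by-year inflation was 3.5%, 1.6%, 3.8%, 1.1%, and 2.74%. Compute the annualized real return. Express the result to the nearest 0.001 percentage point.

Cumulative inflation factor: 1.035 × 1.016 × 1.038 × 1.011 × 1.0274 ≈ 1.13376.
Nominal growth factor: 1.68400. Real growth factor = 1.68400 / 1.13376 ≈ 1.48532.
Annualized: 1.48532^(1/5) − 1 ≈ 0.08234.

8.234%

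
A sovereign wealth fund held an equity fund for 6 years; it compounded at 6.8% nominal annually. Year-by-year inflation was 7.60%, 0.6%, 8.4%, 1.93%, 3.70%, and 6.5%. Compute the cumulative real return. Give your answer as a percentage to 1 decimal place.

12.3%

Cumulative inflation factor: 1.0760 × 1.006 × 1.084 × 1.0193 × 1.0370 × 1.065 ≈ 1.32090.
Nominal growth factor: 1.48398. Real growth factor = 1.48398 / 1.32090 ≈ 1.12346.
Total real return ≈ 12.3460%.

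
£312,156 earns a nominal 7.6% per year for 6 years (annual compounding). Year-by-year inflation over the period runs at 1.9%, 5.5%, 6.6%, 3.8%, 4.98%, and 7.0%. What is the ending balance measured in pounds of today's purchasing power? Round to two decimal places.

Nominal value at maturity: £312,156 × (1 + 7.6%)^6 ≈ £484,445.93.
Price-level factor over 6 years: 1.019 × 1.055 × 1.066 × 1.038 × 1.0498 × 1.070 ≈ 1.3362002478.
The maturity value deflated by that factor is the answer in today's purchasing power.

£362,554.89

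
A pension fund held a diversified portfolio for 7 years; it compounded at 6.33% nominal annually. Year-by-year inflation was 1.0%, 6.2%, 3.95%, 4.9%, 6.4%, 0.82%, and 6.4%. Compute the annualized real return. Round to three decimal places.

Cumulative inflation factor: 1.010 × 1.062 × 1.0395 × 1.049 × 1.064 × 1.0082 × 1.064 ≈ 1.33498.
Nominal growth factor: 1.53671. Real growth factor = 1.53671 / 1.33498 ≈ 1.15110.
Annualized: 1.15110^(1/7) − 1 ≈ 0.02031.

2.031%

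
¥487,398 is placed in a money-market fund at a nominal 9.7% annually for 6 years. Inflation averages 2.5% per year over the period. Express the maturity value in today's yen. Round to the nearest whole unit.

¥732,454

Nominal value at maturity: ¥487,398 × (1 + 9.7%)^6 ≈ ¥849,422.
Price-level factor over 6 years: (1 + 2.5%)^6 ≈ 1.1596934182.
Dividing the nominal maturity value by the price-level factor gives the value in today's money.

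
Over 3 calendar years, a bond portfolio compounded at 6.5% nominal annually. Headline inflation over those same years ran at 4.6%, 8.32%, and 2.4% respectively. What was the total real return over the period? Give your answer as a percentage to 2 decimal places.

Cumulative inflation factor: 1.046 × 1.0832 × 1.024 ≈ 1.16022.
Nominal growth factor: 1.20795. Real growth factor = 1.20795 / 1.16022 ≈ 1.04114.
Total real return ≈ 4.1139%.

4.11%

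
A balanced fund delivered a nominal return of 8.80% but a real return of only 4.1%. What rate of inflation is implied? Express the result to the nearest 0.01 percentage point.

4.51%

From (1+r_nom) = (1+r_real)(1+π), we get 1+π = (1 + 8.80%)/(1 + 4.1%) = 1.0880/1.041 ≈ 1.04515.
So π ≈ 4.5149%.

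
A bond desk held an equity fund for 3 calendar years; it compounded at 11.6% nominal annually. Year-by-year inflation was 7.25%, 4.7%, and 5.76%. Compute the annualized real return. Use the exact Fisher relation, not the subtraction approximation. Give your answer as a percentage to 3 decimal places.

5.384%

Cumulative inflation factor: 1.0725 × 1.047 × 1.0576 ≈ 1.18759.
Nominal growth factor: 1.38993. Real growth factor = 1.38993 / 1.18759 ≈ 1.17038.
Annualized: 1.17038^(1/3) − 1 ≈ 0.05384.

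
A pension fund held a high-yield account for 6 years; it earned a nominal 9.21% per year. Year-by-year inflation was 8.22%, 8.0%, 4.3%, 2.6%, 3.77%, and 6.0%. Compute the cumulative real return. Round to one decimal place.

Cumulative inflation factor: 1.0822 × 1.080 × 1.043 × 1.026 × 1.0377 × 1.060 ≈ 1.37575.
Nominal growth factor: 1.69658. Real growth factor = 1.69658 / 1.37575 ≈ 1.23320.
Total real return ≈ 23.3201%.

23.3%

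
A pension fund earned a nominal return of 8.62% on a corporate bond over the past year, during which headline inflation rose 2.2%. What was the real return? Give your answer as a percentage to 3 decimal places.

Real return via the Fisher equation: (1 + 8.62%)/(1 + 2.2%) − 1 = 1.0862/1.022 − 1 ≈ 0.06282.

6.282%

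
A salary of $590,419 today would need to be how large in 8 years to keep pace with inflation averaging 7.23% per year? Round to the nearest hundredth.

$1,032,026.32

Cumulative price-level factor: (1+7.23%)^8 ≈ 1.7479558054.
The nominal amount required is $590,419 scaled up by that factor.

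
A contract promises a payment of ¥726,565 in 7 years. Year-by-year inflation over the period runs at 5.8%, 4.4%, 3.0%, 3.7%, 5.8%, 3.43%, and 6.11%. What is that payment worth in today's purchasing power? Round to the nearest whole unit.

Price-level factor over 7 years: 1.058 × 1.044 × 1.030 × 1.037 × 1.058 × 1.0343 × 1.0611 ≈ 1.3699056421.
Purchasing power today: ¥726,565 divided by that factor.

¥530,376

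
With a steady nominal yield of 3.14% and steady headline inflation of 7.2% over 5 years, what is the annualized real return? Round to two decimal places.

With constant rates the annual real return is the same each year: (1+3.14%)/(1+7.2%) − 1 = -0.03787.

-3.79%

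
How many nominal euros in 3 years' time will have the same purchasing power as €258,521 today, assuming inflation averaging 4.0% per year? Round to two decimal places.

Cumulative price-level factor: (1+4.0%)^3 = 1.124864.
The nominal amount required is €258,521 scaled up by that factor.

€290,800.97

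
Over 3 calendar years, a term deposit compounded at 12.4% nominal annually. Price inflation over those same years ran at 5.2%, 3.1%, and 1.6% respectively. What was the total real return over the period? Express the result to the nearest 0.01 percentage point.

Cumulative inflation factor: 1.052 × 1.031 × 1.016 ≈ 1.10197.
Nominal growth factor: 1.42003. Real growth factor = 1.42003 / 1.10197 ≈ 1.28864.
Total real return ≈ 28.8638%.

28.86%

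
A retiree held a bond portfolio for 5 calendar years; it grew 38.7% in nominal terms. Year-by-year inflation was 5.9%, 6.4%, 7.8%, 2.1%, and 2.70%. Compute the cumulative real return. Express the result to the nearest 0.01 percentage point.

8.90%

Cumulative inflation factor: 1.059 × 1.064 × 1.078 × 1.021 × 1.0270 ≈ 1.27366.
Nominal growth factor: 1.38700. Real growth factor = 1.38700 / 1.27366 ≈ 1.08899.
Total real return ≈ 8.8990%.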